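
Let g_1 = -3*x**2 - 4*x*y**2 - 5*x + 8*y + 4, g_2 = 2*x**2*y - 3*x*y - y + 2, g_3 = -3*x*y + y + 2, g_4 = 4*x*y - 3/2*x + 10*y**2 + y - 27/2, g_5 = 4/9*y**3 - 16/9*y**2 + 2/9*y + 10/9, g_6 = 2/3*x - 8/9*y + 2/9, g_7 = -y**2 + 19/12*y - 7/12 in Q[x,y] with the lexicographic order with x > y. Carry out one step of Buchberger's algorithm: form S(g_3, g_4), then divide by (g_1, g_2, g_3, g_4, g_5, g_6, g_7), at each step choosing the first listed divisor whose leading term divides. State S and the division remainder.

lcm(LM(g_3), LM(g_4)) = x*y.
S = (lcm/LT(g_3))·g_3 − (lcm/LT(g_4))·g_4 = 3/8*x - 5/2*y**2 - 7/12*y + 65/24.
Reduce S modulo (g_1, g_2, g_3, g_4, g_5, g_6, g_7) in that order:
  leading term x: subtract (9/16)·g_6 from 3/8*x - 5/2*y**2 - 7/12*y + 65/24 → -5/2*y**2 - 1/12*y + 31/12
  leading term y**2: subtract (5/2)·g_7 from -5/2*y**2 - 1/12*y + 31/12 → -97/24*y + 97/24
  leading term y: no divisor's leading term divides it; move -97/24*y to the remainder.
  leading term 1: no divisor's leading term divides it; move 97/24 to the remainder.
The remainder -97/24*y + 97/24 is nonzero, so it would be added as the next basis element.
An S-polynomial is built so that the two leading terms cancel; whether anything survives reduction is exactly the Gröbner-basis criterion.

S(g_3, g_4) = 3/8*x - 5/2*y**2 - 7/12*y + 65/24; remainder on division = -97/24*y + 97/24.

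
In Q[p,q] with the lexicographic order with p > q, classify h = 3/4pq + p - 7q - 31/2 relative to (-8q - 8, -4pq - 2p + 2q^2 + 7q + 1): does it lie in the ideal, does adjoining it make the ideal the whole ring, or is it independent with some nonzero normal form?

Adjoining 3/4pq + p - 7q - 31/2 makes the ideal the whole ring: the system is inconsistent.

First compute the reduced Gröbner basis of I by Buchberger's algorithm.
f_1 = -8q - 8, LT = q.
f_2 = -4pq - 2p + 2q^2 + 7q + 1, LT = pq.

S(f_1,f_2): lcm = pq. S = 1/2p + 1/2q^2 + 7/4q + 1/4.
  leading term p: no divisor's leading term divides it; move 1/2p to the remainder.
  leading term q^2: subtract (-1/16q)·f_1 from 1/2q^2 + 7/4q + 1/4 → 5/4q + 1/4
  leading term q: subtract (-5/32)·f_1 from 5/4q + 1/4 → -1
  leading term 1: no divisor's leading term divides it; move -1 to the remainder.
  remainder 1/2p - 1 ≠ 0; add k_3 = 1/2p - 1 to the basis.

The other S-polynomials (S(f_1,k_3), S(f_2,k_3)) all reduce to 0 modulo the current basis, so we have a Gröbner basis.
Inter-reduce: drop elements whose leading term is divisible by another's, tail-reduce, and make monic.
Reduced Gröbner basis: {p - 2, q + 1}.
Label its elements g_1 = p - 2, g_2 = q + 1.

Reduce h = 3/4pq + p - 7q - 31/2 modulo G:
  leading term pq: subtract (3/4q)·g_1 from 3/4pq + p - 7q - 31/2 → p - 11/2q - 31/2
  leading term p: subtract (1)·g_1 from p - 11/2q - 31/2 → -11/2q - 27/2
  leading term q: subtract (-11/2)·g_2 from -11/2q - 27/2 → -8
  leading term 1: no divisor's leading term divides it; move -8 to the remainder.
  normal form = -8.
The normal form is nonzero, so h ∉ I. Since h minus its normal form lies in I, I + (h) = I + (r) where r = -8; decide whether this ideal is the whole ring.
Here r = -8 is a nonzero constant, hence a unit: 1 ∈ I + (h), the Gröbner basis of I + (h) is {1}, and the enlarged system has no common solution — adjoining h is inconsistent.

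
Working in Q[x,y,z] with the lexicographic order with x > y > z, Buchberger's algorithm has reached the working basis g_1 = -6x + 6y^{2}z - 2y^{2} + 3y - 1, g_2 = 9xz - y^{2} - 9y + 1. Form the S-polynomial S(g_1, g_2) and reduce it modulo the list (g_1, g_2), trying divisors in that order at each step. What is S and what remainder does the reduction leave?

S(g_1, g_2) = -y^{2}z^{2} + \tfrac{1}{3}y^{2}z + \tfrac{1}{9}y^{2} - \tfrac{1}{2}yz + y + \tfrac{1}{6}z - \tfrac{1}{9}; remainder on division = -y^{2}z^{2} + \tfrac{1}{3}y^{2}z + \tfrac{1}{9}y^{2} - \tfrac{1}{2}yz + y + \tfrac{1}{6}z - \tfrac{1}{9}.

lcm(LM(g_1), LM(g_2)) = xz.
S = (lcm/LT(g_1))·g_1 − (lcm/LT(g_2))·g_2 = -y^{2}z^{2} + \tfrac{1}{3}y^{2}z + \tfrac{1}{9}y^{2} - \tfrac{1}{2}yz + y + \tfrac{1}{6}z - \tfrac{1}{9}.
Reduce S modulo (g_1, g_2) in that order:
  leading term y^{2}z^{2}: no divisor's leading term divides it; move -y^{2}z^{2} to the remainder.
  leading term y^{2}z: no divisor's leading term divides it; move \tfrac{1}{3}y^{2}z to the remainder.
  leading term y^{2}: no divisor's leading term divides it; move \tfrac{1}{9}y^{2} to the remainder.
  leading term yz: no divisor's leading term divides it; move -\tfrac{1}{2}yz to the remainder.
  leading term y: no divisor's leading term divides it; move y to the remainder.
  leading term z: no divisor's leading term divides it; move \tfrac{1}{6}z to the remainder.
  leading term 1: no divisor's leading term divides it; move -\tfrac{1}{9} to the remainder.
The remainder -y^{2}z^{2} + \tfrac{1}{3}y^{2}z + \tfrac{1}{9}y^{2} - \tfrac{1}{2}yz + y + \tfrac{1}{6}z - \tfrac{1}{9} is nonzero, so it would be added as the next basis element.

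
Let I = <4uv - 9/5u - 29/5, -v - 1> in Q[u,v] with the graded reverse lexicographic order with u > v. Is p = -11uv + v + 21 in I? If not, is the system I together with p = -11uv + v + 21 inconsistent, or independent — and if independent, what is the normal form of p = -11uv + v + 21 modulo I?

Adjoining -11uv + v + 21 makes the ideal the whole ring: the system is inconsistent.

First compute the reduced Gröbner basis of I by Buchberger's algorithm.
f_1 = 4uv - 9/5u - 29/5, LT = uv.
f_2 = -v - 1, LT = v.

S(f_1,f_2): lcm = uv. S = -29/20u - 29/20.
  leading term u: no divisor's leading term divides it; move -29/20u to the remainder.
  leading term 1: no divisor's leading term divides it; move -29/20 to the remainder.
  remainder -29/20u - 29/20 ≠ 0; add h_3 = -29/20u - 29/20 to the basis.

S(f_1,h_3): lcm = uv. S = -9/20u - v - 29/20.
  leading term u: subtract (9/29)·h_3 from -9/20u - v - 29/20 → -v - 1
  leading term v: subtract (1)·f_2 from -v - 1 → 0
  remainder 0.

S(f_2,h_3): leading monomials are coprime, so the S-polynomial reduces to 0 (Buchberger's first criterion).
Every S-polynomial of the final basis reduces to 0, so we have a Gröbner basis.
Inter-reduce: drop elements whose leading term is divisible by another's, tail-reduce, and make monic.
Reduced Gröbner basis: {u + 1, v + 1}.
Label its elements g_1 = u + 1, g_2 = v + 1.

Reduce p = -11uv + v + 21 modulo G:
  leading term uv: subtract (-11v)·g_1 from -11uv + v + 21 → 12v + 21
  leading term v: subtract (12)·g_2 from 12v + 21 → 9
  leading term 1: no divisor's leading term divides it; move 9 to the remainder.
  normal form = 9.
The normal form is nonzero, so p ∉ I. Since p minus its normal form lies in I, I + (p) = I + (r) where r = 9; decide whether this ideal is the whole ring.
Here r = 9 is a nonzero constant, hence a unit: 1 ∈ I + (p), the Gröbner basis of I + (p) is {1}, and the enlarged system has no common solution — adjoining p is inconsistent.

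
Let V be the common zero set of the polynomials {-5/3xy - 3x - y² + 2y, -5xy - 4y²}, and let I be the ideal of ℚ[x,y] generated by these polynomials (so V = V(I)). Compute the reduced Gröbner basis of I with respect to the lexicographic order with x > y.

G = {x - 1/9y² - ⅔y, y³ + 66/5y²}

f_1 = -5/3xy - 3x - y² + 2y, LT = xy.
f_2 = -5xy - 4y², LT = xy.

S(f_1,f_2): lcm = xy. S = 9/5x - ⅕y² - 6/5y.
  leading term x: no divisor's leading term divides it; move 9/5x to the remainder.
  leading term y²: no divisor's leading term divides it; move -⅕y² to the remainder.
  leading term y: no divisor's leading term divides it; move -6/5y to the remainder.
  remainder 9/5x - ⅕y² - 6/5y ≠ 0; add g_3 = 9/5x - ⅕y² - 6/5y to the basis.

S(f_1,g_3): lcm = xy. S = 9/5x + 1/9y³ + 19/15y² - 6/5y.
  leading term x: subtract (1)·g_3 from 9/5x + 1/9y³ + 19/15y² - 6/5y → 1/9y³ + 22/15y²
  leading term y³: no divisor's leading term divides it; move 1/9y³ to the remainder.
  leading term y²: no divisor's leading term divides it; move 22/15y² to the remainder.
  remainder 1/9y³ + 22/15y² ≠ 0; add g_4 = 1/9y³ + 22/15y² to the basis.

The other S-polynomials (S(f_2,g_3), S(f_1,g_4), S(f_2,g_4), S(g_3,g_4)) all reduce to 0 modulo the current basis, so we have a Gröbner basis.
Inter-reduce: drop elements whose leading term is divisible by another's, tail-reduce, and make monic.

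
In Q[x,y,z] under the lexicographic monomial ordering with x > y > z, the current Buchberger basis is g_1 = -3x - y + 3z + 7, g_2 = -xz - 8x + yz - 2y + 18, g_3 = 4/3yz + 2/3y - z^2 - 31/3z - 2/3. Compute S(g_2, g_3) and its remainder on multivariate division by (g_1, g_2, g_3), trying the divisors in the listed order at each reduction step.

lcm(LM(g_2), LM(g_3)) = xyz.
S = (lcm/LT(g_2))·g_2 − (lcm/LT(g_3))·g_3 = 15/2xy + 3/4xz^2 + 31/4xz + 1/2x - y^2z + 2y^2 - 18y.
Reduce S modulo (g_1, g_2, g_3) in that order:
  leading term xy: subtract (-5/2y)·g_1 from 15/2xy + 3/4xz^2 + 31/4xz + 1/2x - y^2z + 2y^2 - 18y → 3/4xz^2 + 31/4xz + 1/2x - y^2z - 1/2y^2 + 15/2yz - 1/2y
  leading term xz^2: subtract (-1/4z^2)·g_1 from 3/4xz^2 + 31/4xz + 1/2x - y^2z - 1/2y^2 + 15/2yz - 1/2y → 31/4xz + 1/2x - y^2z - 1/2y^2 - 1/4yz^2 + 15/2yz - 1/2y + 3/4z^3 + 7/4z^2
  leading term xz: subtract (-31/12z)·g_1 from 31/4xz + 1/2x - y^2z - 1/2y^2 - 1/4yz^2 + 15/2yz - 1/2y + 3/4z^3 + 7/4z^2 → 1/2x - y^2z - 1/2y^2 - 1/4yz^2 + 59/12yz - 1/2y + 3/4z^3 + 19/2z^2 + 217/12z
  leading term x: subtract (-1/6)·g_1 from 1/2x - y^2z - 1/2y^2 - 1/4yz^2 + 59/12yz - 1/2y + 3/4z^3 + 19/2z^2 + 217/12z → -y^2z - 1/2y^2 - 1/4yz^2 + 59/12yz - 2/3y + 3/4z^3 + 19/2z^2 + 223/12z + 7/6
  leading term y^2z: subtract (-3/4y)·g_3 from -y^2z - 1/2y^2 - 1/4yz^2 + 59/12yz - 2/3y + 3/4z^3 + 19/2z^2 + 223/12z + 7/6 → -yz^2 - 17/6yz - 7/6y + 3/4z^3 + 19/2z^2 + 223/12z + 7/6
  leading term yz^2: subtract (-3/4z)·g_3 from -yz^2 - 17/6yz - 7/6y + 3/4z^3 + 19/2z^2 + 223/12z + 7/6 → -7/3yz - 7/6y + 7/4z^2 + 217/12z + 7/6
  leading term yz: subtract (-7/4)·g_3 from -7/3yz - 7/6y + 7/4z^2 + 217/12z + 7/6 → 0
The remainder is 0, so this S-polynomial contributes no new basis element.

S(g_2, g_3) = 15/2xy + 3/4xz^2 + 31/4xz + 1/2x - y^2z + 2y^2 - 18y; remainder on division = 0.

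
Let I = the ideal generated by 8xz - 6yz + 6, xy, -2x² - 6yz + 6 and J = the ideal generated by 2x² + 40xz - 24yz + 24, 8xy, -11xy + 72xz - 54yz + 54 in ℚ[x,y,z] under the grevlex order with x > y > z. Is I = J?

Yes, the ideals are equal.

For a fixed monomial order, each ideal has a unique reduced Gröbner basis; comparing bases decides equality.
Buchberger on the first generating set:
f_1 = 8xz - 6yz + 6, LT = xz.
f_2 = xy, LT = xy.
f_3 = -2x² - 6yz + 6, LT = x².

S(f_1,f_2): lcm = xyz. S = -¾y²z + ¾y.
  leading term y²z: no divisor's leading term divides it; move -¾y²z to the remainder.
  leading term y: no divisor's leading term divides it; move ¾y to the remainder.
  remainder -¾y²z + ¾y ≠ 0; add g_4 = -¾y²z + ¾y to the basis.

S(f_1,f_3): lcm = x²z. S = -¾xyz - 3yz² + ¾x + 3z.
  leading term xyz: subtract (-3/32y)·f_1 from -¾xyz - 3yz² + ¾x + 3z → -9/16y²z - 3yz² + ¾x + 9/16y + 3z
  leading term y²z: subtract (¾)·g_4 from -9/16y²z - 3yz² + ¾x + 9/16y + 3z → -3yz² + ¾x + 3z
  leading term yz²: no divisor's leading term divides it; move -3yz² to the remainder.
  leading term x: no divisor's leading term divides it; move ¾x to the remainder.
  leading term z: no divisor's leading term divides it; move 3z to the remainder.
  remainder -3yz² + ¾x + 3z ≠ 0; add g_5 = -3yz² + ¾x + 3z to the basis.

The other S-polynomials (S(f_2,f_3), S(f_1,g_4), S(f_2,g_4), S(f_3,g_4), S(f_1,g_5), S(f_2,g_5), S(f_3,g_5), S(g_4,g_5)) all reduce to 0 modulo the current basis, so we have a Gröbner basis.
Inter-reduce: drop elements whose leading term is divisible by another's, tail-reduce, and make monic.
Reduced Gröbner basis: {y²z - y, yz² - ¼x - z, x² + 3yz - 3, xy, xz - ¾yz + ¾}.

Buchberger on the second generating set:
h_1 = 2x² + 40xz - 24yz + 24, LT = x².
h_2 = 8xy, LT = xy.
h_3 = -11xy + 72xz - 54yz + 54, LT = xy.

S(h_1,h_2): lcm = x²y. S = 20xyz - 12y²z + 12y.
  leading term xyz: subtract (5/2z)·h_2 from 20xyz - 12y²z + 12y → -12y²z + 12y
  leading term y²z: no divisor's leading term divides it; move -12y²z to the remainder.
  leading term y: no divisor's leading term divides it; move 12y to the remainder.
  remainder -12y²z + 12y ≠ 0; add k_4 = -12y²z + 12y to the basis.

S(h_1,h_3): lcm = x²y. S = 72/11x²z + 166/11xyz - 12y²z + 54/11x + 12y.
  leading term x²z: subtract (36/11z)·h_1 from 72/11x²z + 166/11xyz - 12y²z + 54/11x + 12y → 166/11xyz - 12y²z - 1440/11xz² + 864/11yz² + 54/11x + 12y - 864/11z
  leading term xyz: subtract (83/44z)·h_2 from 166/11xyz - 12y²z - 1440/11xz² + 864/11yz² + 54/11x + 12y - 864/11z → -12y²z - 1440/11xz² + 864/11yz² + 54/11x + 12y - 864/11z
  leading term y²z: subtract (1)·k_4 from -12y²z - 1440/11xz² + 864/11yz² + 54/11x + 12y - 864/11z → -1440/11xz² + 864/11yz² + 54/11x - 864/11z
  leading term xz²: no divisor's leading term divides it; move -1440/11xz² to the remainder.
  leading term yz²: no divisor's leading term divides it; move 864/11yz² to the remainder.
  leading term x: no divisor's leading term divides it; move 54/11x to the remainder.
  leading term z: no divisor's leading term divides it; move -864/11z to the remainder.
  remainder -1440/11xz² + 864/11yz² + 54/11x - 864/11z ≠ 0; add k_5 = -1440/11xz² + 864/11yz² + 54/11x - 864/11z to the basis.

S(h_2,h_3): lcm = xy. S = 72/11xz - 54/11yz + 54/11.
  leading term xz: no divisor's leading term divides it; move 72/11xz to the remainder.
  leading term yz: no divisor's leading term divides it; move -54/11yz to the remainder.
  leading term 1: no divisor's leading term divides it; move 54/11 to the remainder.
  remainder 72/11xz - 54/11yz + 54/11 ≠ 0; add k_6 = 72/11xz - 54/11yz + 54/11 to the basis.

S(h_3,k_5): lcm = xyz². S = ⅗y²z² - 72/11xz³ + 54/11yz³ + 3/80xy - ⅗yz - 54/11z².
  leading term y²z²: subtract (-1/20z)·k_4 from ⅗y²z² - 72/11xz³ + 54/11yz³ + 3/80xy - ⅗yz - 54/11z² → -72/11xz³ + 54/11yz³ + 3/80xy - 54/11z²
  leading term xz³: subtract (1/20z)·k_5 from -72/11xz³ + 54/11yz³ + 3/80xy - 54/11z² → 54/55yz³ + 3/80xy - 27/110xz - 54/55z²
  leading term yz³: no divisor's leading term divides it; move 54/55yz³ to the remainder.
  leading term xy: subtract (3/640)·h_2 from 3/80xy - 27/110xz - 54/55z² → -27/110xz - 54/55z²
  leading term xz: subtract (-3/80)·k_6 from -27/110xz - 54/55z² → -81/440yz - 54/55z² + 81/440
  leading term yz: no divisor's leading term divides it; move -81/440yz to the remainder.
  leading term z²: no divisor's leading term divides it; move -54/55z² to the remainder.
  leading term 1: no divisor's leading term divides it; move 81/440 to the remainder.
  remainder 54/55yz³ - 81/440yz - 54/55z² + 81/440 ≠ 0; add k_7 = 54/55yz³ - 81/440yz - 54/55z² + 81/440 to the basis.

S(h_3,k_6): lcm = xyz. S = ¾y²z - 72/11xz² + 54/11yz² - ¾y - 54/11z.
  leading term y²z: subtract (-1/16)·k_4 from ¾y²z - 72/11xz² + 54/11yz² - ¾y - 54/11z → -72/11xz² + 54/11yz² - 54/11z
  leading term xz²: subtract (1/20)·k_5 from -72/11xz² + 54/11yz² - 54/11z → 54/55yz² - 27/110x - 54/55z
  leading term yz²: no divisor's leading term divides it; move 54/55yz² to the remainder.
  leading term x: no divisor's leading term divides it; move -27/110x to the remainder.
  leading term z: no divisor's leading term divides it; move -54/55z to the remainder.
  remainder 54/55yz² - 27/110x - 54/55z ≠ 0; add k_8 = 54/55yz² - 27/110x - 54/55z to the basis.

The other S-polynomials (S(h_1,k_4), S(h_2,k_4), S(h_3,k_4), S(h_1,k_5), S(h_2,k_5), S(k_4,k_5), S(h_1,k_6), S(h_2,k_6), S(k_4,k_6), S(k_5,k_6), S(h_1,k_7), S(h_2,k_7), S(h_3,k_7), S(k_4,k_7), S(k_5,k_7), S(k_6,k_7), S(h_1,k_8), S(h_2,k_8), S(h_3,k_8), S(k_4,k_8), S(k_5,k_8), S(k_6,k_8), S(k_7,k_8)) all reduce to 0 modulo the current basis, so we have a Gröbner basis.
Inter-reduce: drop elements whose leading term is divisible by another's, tail-reduce, and make monic.
Reduced Gröbner basis: {y²z - y, yz² - ¼x - z, x² + 3yz - 3, xy, xz - ¾yz + ¾}.

These coincide, so the ideals are equal.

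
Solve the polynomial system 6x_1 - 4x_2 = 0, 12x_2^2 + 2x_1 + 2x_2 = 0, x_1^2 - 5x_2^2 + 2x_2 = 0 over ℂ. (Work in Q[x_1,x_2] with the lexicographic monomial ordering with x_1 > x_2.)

Compute a lex Gröbner basis by Buchberger's algorithm.
f_1 = 6x_1 - 4x_2, LT = x_1.
f_2 = 2x_1 + 12x_2^2 + 2x_2, LT = x_1.
f_3 = x_1^2 - 5x_2^2 + 2x_2, LT = x_1^2.

S(f_1,f_2): lcm = x_1. S = -6x_2^2 - 5/3x_2.
  leading term x_2^2: no divisor's leading term divides it; move -6x_2^2 to the remainder.
  leading term x_2: no divisor's leading term divides it; move -5/3x_2 to the remainder.
  remainder -6x_2^2 - 5/3x_2 ≠ 0; add h_4 = -6x_2^2 - 5/3x_2 to the basis.

S(f_1,f_3): lcm = x_1^2. S = -2/3x_1x_2 + 5x_2^2 - 2x_2.
  leading term x_1x_2: subtract (-1/9x_2)·f_1 from -2/3x_1x_2 + 5x_2^2 - 2x_2 → 41/9x_2^2 - 2x_2
  leading term x_2^2: subtract (-41/54)·h_4 from 41/9x_2^2 - 2x_2 → -529/162x_2
  leading term x_2: no divisor's leading term divides it; move -529/162x_2 to the remainder.
  remainder -529/162x_2 ≠ 0; add h_5 = -529/162x_2 to the basis.

The other S-polynomials (S(f_2,f_3), S(f_1,h_4), S(f_2,h_4), S(f_3,h_4), S(f_1,h_5), S(f_2,h_5), S(f_3,h_5), S(h_4,h_5)) all reduce to 0 modulo the current basis, so we have a Gröbner basis.
Inter-reduce: drop elements whose leading term is divisible by another's, tail-reduce, and make monic.
Reduced Gröbner basis: {x_1, x_2}.

The lex basis is triangular: the last element involves only x_2. Solving x_2 = 0 gives x_2 ∈ {0}; substituting each value into the earlier elements determines the remaining variables.
  x_2 = 0: the earlier basis element becomes x_1 = 0, giving x_1 = 0 — point (0, 0).

{(0, 0)}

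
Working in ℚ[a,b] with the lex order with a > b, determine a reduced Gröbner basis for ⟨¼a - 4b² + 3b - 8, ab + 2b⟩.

G = {a - 16b² + 12b - 32, b³ - ¾b² + 17/8b}

f_1 = ¼a - 4b² + 3b - 8, LT = a.
f_2 = ab + 2b, LT = ab.

S(f_1,f_2): lcm = ab. S = -16b³ + 12b² - 34b.
  leading term b³: no divisor's leading term divides it; move -16b³ to the remainder.
  leading term b²: no divisor's leading term divides it; move 12b² to the remainder.
  leading term b: no divisor's leading term divides it; move -34b to the remainder.
  remainder -16b³ + 12b² - 34b ≠ 0; add g_3 = -16b³ + 12b² - 34b to the basis.

The other S-polynomials (S(f_1,g_3), S(f_2,g_3)) all reduce to 0 modulo the current basis, so we have a Gröbner basis.
Inter-reduce: drop elements whose leading term is divisible by another's, tail-reduce, and make monic.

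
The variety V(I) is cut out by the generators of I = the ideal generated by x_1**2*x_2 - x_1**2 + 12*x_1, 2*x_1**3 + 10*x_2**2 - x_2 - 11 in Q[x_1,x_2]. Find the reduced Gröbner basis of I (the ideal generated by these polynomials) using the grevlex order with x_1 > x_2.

f_1 = x_1**2*x_2 - x_1**2 + 12*x_1, LT = x_1**2*x_2.
f_2 = 2*x_1**3 + 10*x_2**2 - x_2 - 11, LT = x_1**3.

S(f_1,f_2): lcm = x_1**3*x_2. S = -x_1**3 - 5*x_2**3 + 12*x_1**2 + 1/2*x_2**2 + 11/2*x_2.
  leading term x_1**3: subtract (-1/2)·f_2 from -x_1**3 - 5*x_2**3 + 12*x_1**2 + 1/2*x_2**2 + 11/2*x_2 → -5*x_2**3 + 12*x_1**2 + 11/2*x_2**2 + 5*x_2 - 11/2
  leading term x_2**3: no divisor's leading term divides it; move -5*x_2**3 to the remainder.
  leading term x_1**2: no divisor's leading term divides it; move 12*x_1**2 to the remainder.
  leading term x_2**2: no divisor's leading term divides it; move 11/2*x_2**2 to the remainder.
  leading term x_2: no divisor's leading term divides it; move 5*x_2 to the remainder.
  leading term 1: no divisor's leading term divides it; move -11/2 to the remainder.
  remainder -5*x_2**3 + 12*x_1**2 + 11/2*x_2**2 + 5*x_2 - 11/2 ≠ 0; add g_3 = -5*x_2**3 + 12*x_1**2 + 11/2*x_2**2 + 5*x_2 - 11/2 to the basis.

S(f_1,g_3): lcm = x_1**2*x_2**3. S = 12/5*x_1**4 + 1/10*x_1**2*x_2**2 + x_1**2*x_2 + 12*x_1*x_2**2 - 11/10*x_1**2.
  leading term x_1**4: subtract (6/5*x_1)·f_2 from 12/5*x_1**4 + 1/10*x_1**2*x_2**2 + x_1**2*x_2 + 12*x_1*x_2**2 - 11/10*x_1**2 → 1/10*x_1**2*x_2**2 + x_1**2*x_2 - 11/10*x_1**2 + 6/5*x_1*x_2 + 66/5*x_1
  leading term x_1**2*x_2**2: subtract (1/10*x_2)·f_1 from 1/10*x_1**2*x_2**2 + x_1**2*x_2 - 11/10*x_1**2 + 6/5*x_1*x_2 + 66/5*x_1 → 11/10*x_1**2*x_2 - 11/10*x_1**2 + 66/5*x_1
  leading term x_1**2*x_2: subtract (11/10)·f_1 from 11/10*x_1**2*x_2 - 11/10*x_1**2 + 66/5*x_1 → 0
  remainder 0.

S(f_2,g_3): leading monomials are coprime, so the S-polynomial reduces to 0 (Buchberger's first criterion).
Every S-polynomial of the final basis reduces to 0, so we have a Gröbner basis.

G = {x_1**3 + 5*x_2**2 - 1/2*x_2 - 11/2, x_1**2*x_2 - x_1**2 + 12*x_1, x_2**3 - 12/5*x_1**2 - 11/10*x_2**2 - x_2 + 11/10}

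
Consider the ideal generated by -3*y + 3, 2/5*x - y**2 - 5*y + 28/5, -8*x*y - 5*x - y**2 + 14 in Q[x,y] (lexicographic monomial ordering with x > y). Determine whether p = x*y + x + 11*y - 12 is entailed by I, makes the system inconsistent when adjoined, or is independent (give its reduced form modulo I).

First compute the reduced Gröbner basis of I by Buchberger's algorithm.
f_1 = -3*y + 3, LT = y.
f_2 = 2/5*x - y**2 - 5*y + 28/5, LT = x.
f_3 = -8*x*y - 5*x - y**2 + 14, LT = x*y.

S(f_1,f_2): leading monomials are coprime, so the S-polynomial reduces to 0 (Buchberger's first criterion).
S(f_1,f_3): lcm = x*y. S = -13/8*x - 1/8*y**2 + 7/4.
  leading term x: subtract (-65/16)·f_2 from -13/8*x - 1/8*y**2 + 7/4 → -67/16*y**2 - 325/16*y + 49/2
  leading term y**2: subtract (67/48*y)·f_1 from -67/16*y**2 - 325/16*y + 49/2 → -49/2*y + 49/2
  leading term y: subtract (49/6)·f_1 from -49/2*y + 49/2 → 0
  remainder 0.

S(f_2,f_3): lcm = x*y. S = -5/8*x - 5/2*y**3 - 101/8*y**2 + 14*y + 7/4.
  leading term x: subtract (-25/16)·f_2 from -5/8*x - 5/2*y**3 - 101/8*y**2 + 14*y + 7/4 → -5/2*y**3 - 227/16*y**2 + 99/16*y + 21/2
  leading term y**3: subtract (5/6*y**2)·f_1 from -5/2*y**3 - 227/16*y**2 + 99/16*y + 21/2 → -267/16*y**2 + 99/16*y + 21/2
  leading term y**2: subtract (89/16*y)·f_1 from -267/16*y**2 + 99/16*y + 21/2 → -21/2*y + 21/2
  leading term y: subtract (7/2)·f_1 from -21/2*y + 21/2 → 0
  remainder 0.

Every S-polynomial of the final basis reduces to 0, so we have a Gröbner basis.
Inter-reduce: drop elements whose leading term is divisible by another's, tail-reduce, and make monic.
Reduced Gröbner basis: {x - 1, y - 1}.
Label its elements g_1 = x - 1, g_2 = y - 1.

Reduce p = x*y + x + 11*y - 12 modulo G:
  leading term x*y: subtract (y)·g_1 from x*y + x + 11*y - 12 → x + 12*y - 12
  leading term x: subtract (1)·g_1 from x + 12*y - 12 → 12*y - 11
  leading term y: subtract (12)·g_2 from 12*y - 11 → 1
  leading term 1: no divisor's leading term divides it; move 1 to the remainder.
  normal form = 1.
The normal form is nonzero, so p ∉ I. Since p minus its normal form lies in I, I + (p) = I + (r) where r = 1; decide whether this ideal is the whole ring.
Here r = 1 is a nonzero constant, hence a unit: 1 ∈ I + (p), the Gröbner basis of I + (p) is {1}, and the enlarged system has no common solution — adjoining p is inconsistent.

Adjoining x*y + x + 11*y - 12 makes the ideal the whole ring: the system is inconsistent.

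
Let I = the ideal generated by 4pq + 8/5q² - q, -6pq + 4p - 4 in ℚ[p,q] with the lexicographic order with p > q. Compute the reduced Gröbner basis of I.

G = {p + ⅗q² - ⅜q - 1, q³ - 31/24q² - 5/4q}

The reduced Gröbner basis is the canonical form of the ideal for this ordering.

f_1 = 4pq + 8/5q² - q, LT = pq.
f_2 = -6pq + 4p - 4, LT = pq.

S(f_1,f_2): lcm = pq. S = ⅔p + ⅖q² - ¼q - ⅔.
  reduce S modulo (f_1, f_2):
  remainder ⅔p + ⅖q² - ¼q - ⅔ ≠ 0; add g_3 = ⅔p + ⅖q² - ¼q - ⅔ to the basis.

S(f_1,g_3): lcm = pq. S = -⅗q³ + 31/40q² + ¾q.
  reduce S modulo (f_1, f_2, g_3):
  remainder -⅗q³ + 31/40q² + ¾q ≠ 0; add g_4 = -⅗q³ + 31/40q² + ¾q to the basis.

The other S-polynomials (S(f_2,g_3), S(f_1,g_4), S(f_2,g_4), S(g_3,g_4)) all reduce to 0 modulo the current basis, so we have a Gröbner basis.
Inter-reduce: drop elements whose leading term is divisible by another's, tail-reduce, and make monic.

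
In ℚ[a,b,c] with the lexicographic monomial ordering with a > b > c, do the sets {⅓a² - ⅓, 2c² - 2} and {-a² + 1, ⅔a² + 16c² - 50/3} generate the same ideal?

Yes, the ideals are equal.

Since reduced Gröbner bases are canonical representatives of ideals under a given ordering, it suffices to compute and compare them.
Buchberger on the first generating set:
f_1 = ⅓a² - ⅓, LT = a².
f_2 = 2c² - 2, LT = c².

The S-polynomials (S(f_1,f_2)) all reduce to 0 modulo the current basis, so we have a Gröbner basis.
Inter-reduce: drop elements whose leading term is divisible by another's, tail-reduce, and make monic.
Reduced Gröbner basis: {a² - 1, c² - 1}.

Buchberger on the second generating set:
h_1 = -a² + 1, LT = a².
h_2 = ⅔a² + 16c² - 50/3, LT = a².

S(h_1,h_2): lcm = a². S = -24c² + 24.
  reduce S modulo (h_1, h_2):
  remainder -24c² + 24 ≠ 0; add k_3 = -24c² + 24 to the basis.

The other S-polynomials (S(h_1,k_3), S(h_2,k_3)) all reduce to 0 modulo the current basis, so we have a Gröbner basis.
Inter-reduce: drop elements whose leading term is divisible by another's, tail-reduce, and make monic.
Reduced Gröbner basis: {a² - 1, c² - 1}.

The two bases agree; hence the ideals are identical.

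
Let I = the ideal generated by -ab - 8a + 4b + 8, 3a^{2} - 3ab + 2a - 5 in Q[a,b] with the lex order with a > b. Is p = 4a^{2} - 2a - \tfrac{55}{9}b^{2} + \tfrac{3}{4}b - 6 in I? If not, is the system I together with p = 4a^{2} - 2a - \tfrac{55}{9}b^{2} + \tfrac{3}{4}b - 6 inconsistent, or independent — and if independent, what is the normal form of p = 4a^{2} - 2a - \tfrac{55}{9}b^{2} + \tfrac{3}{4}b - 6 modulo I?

Adjoining 4a^{2} - 2a - \tfrac{55}{9}b^{2} + \tfrac{3}{4}b - 6 makes the ideal the whole ring: the system is inconsistent.

First compute the reduced Gröbner basis of I by Buchberger's algorithm.
f_1 = -ab - 8a + 4b + 8, LT = ab.
f_2 = 3a^{2} - 3ab + 2a - 5, LT = a^{2}.

S(f_1,f_2): lcm = a^{2}b. S = 8a^{2} + ab^{2} - \tfrac{14}{3}ab - 8a + \tfrac{5}{3}b.
  reduce S modulo (f_1, f_2):
  remainder 24a + 4b^{2} - 9b - 24 ≠ 0; add h_3 = 24a + 4b^{2} - 9b - 24 to the basis.

S(f_1,h_3): lcm = ab. S = 8a - \tfrac{1}{6}b^{3} + \tfrac{3}{8}b^{2} - 3b - 8.
  reduce S modulo (f_1, f_2, h_3):
  remainder -\tfrac{1}{6}b^{3} - \tfrac{23}{24}b^{2} ≠ 0; add h_4 = -\tfrac{1}{6}b^{3} - \tfrac{23}{24}b^{2} to the basis.

The other S-polynomials (S(f_2,h_3), S(f_1,h_4), S(f_2,h_4), S(h_3,h_4)) all reduce to 0 modulo the current basis, so we have a Gröbner basis.
Inter-reduce: drop elements whose leading term is divisible by another's, tail-reduce, and make monic.
Reduced Gröbner basis: {a + \tfrac{1}{6}b^{2} - \tfrac{3}{8}b - 1, b^{3} + \tfrac{23}{4}b^{2}}.
Label its elements g_1 = a + \tfrac{1}{6}b^{2} - \tfrac{3}{8}b - 1, g_2 = b^{3} + \tfrac{23}{4}b^{2}.

Reduce p = 4a^{2} - 2a - \tfrac{55}{9}b^{2} + \tfrac{3}{4}b - 6 modulo G:
  leading term a^{2}: subtract (4a)·g_1 from 4a^{2} - 2a - \tfrac{55}{9}b^{2} + \tfrac{3}{4}b - 6 → -\tfrac{2}{3}ab^{2} + \tfrac{3}{2}ab + 2a - \tfrac{55}{9}b^{2} + \tfrac{3}{4}b - 6
  leading term ab^{2}: subtract (-\tfrac{2}{3}b^{2})·g_1 from -\tfrac{2}{3}ab^{2} + \tfrac{3}{2}ab + 2a - \tfrac{55}{9}b^{2} + \tfrac{3}{4}b - 6 → \tfrac{3}{2}ab + 2a + \tfrac{1}{9}b^{4} - \tfrac{1}{4}b^{3} - \tfrac{61}{9}b^{2} + \tfrac{3}{4}b - 6
  leading term ab: subtract (\tfrac{3}{2}b)·g_1 from \tfrac{3}{2}ab + 2a + \tfrac{1}{9}b^{4} - \tfrac{1}{4}b^{3} - \tfrac{61}{9}b^{2} + \tfrac{3}{4}b - 6 → 2a + \tfrac{1}{9}b^{4} - \tfrac{1}{2}b^{3} - \tfrac{895}{144}b^{2} + \tfrac{9}{4}b - 6
  leading term a: subtract (2)·g_1 from 2a + \tfrac{1}{9}b^{4} - \tfrac{1}{2}b^{3} - \tfrac{895}{144}b^{2} + \tfrac{9}{4}b - 6 → \tfrac{1}{9}b^{4} - \tfrac{1}{2}b^{3} - \tfrac{943}{144}b^{2} + 3b - 4
  leading term b^{4}: subtract (\tfrac{1}{9}b)·g_2 from \tfrac{1}{9}b^{4} - \tfrac{1}{2}b^{3} - \tfrac{943}{144}b^{2} + 3b - 4 → -\tfrac{41}{36}b^{3} - \tfrac{943}{144}b^{2} + 3b - 4
  leading term b^{3}: subtract (-\tfrac{41}{36})·g_2 from -\tfrac{41}{36}b^{3} - \tfrac{943}{144}b^{2} + 3b - 4 → 3b - 4
  leading term b: no divisor's leading term divides it; move 3b to the remainder.
  leading term 1: no divisor's leading term divides it; move -4 to the remainder.
  normal form = 3b - 4.
The normal form is nonzero, so p ∉ I. Since p minus its normal form lies in I, I + (p) = I + (r) where r = 3b - 4; decide whether this ideal is the whole ring.
Run Buchberger on G together with r (pairs among the g_i already reduce to 0 since G is a Gröbner basis):
g_1 = a + \tfrac{1}{6}b^{2} - \tfrac{3}{8}b - 1, LT = a.
g_2 = b^{3} + \tfrac{23}{4}b^{2}, LT = b^{3}.
r = 3b - 4, LT = b.

S(g_2,r): lcm = b^{3}. S = \tfrac{85}{12}b^{2}.
  reduce S modulo (g_1, g_2, r):
  remainder \tfrac{340}{27} ≠ 0; add m_4 = \tfrac{340}{27} to the basis.

The other S-polynomials (S(g_1,g_2), S(g_1,r), S(g_1,m_4), S(g_2,m_4), S(r,m_4)) all reduce to 0 modulo the current basis, so we have a Gröbner basis.
Inter-reduce: drop elements whose leading term is divisible by another's, tail-reduce, and make monic.
Reduced Gröbner basis: {1}.
The reduced Gröbner basis of I + (p) is {1}: the ideal is the whole ring, so the enlarged system has no common solution — adjoining p is inconsistent.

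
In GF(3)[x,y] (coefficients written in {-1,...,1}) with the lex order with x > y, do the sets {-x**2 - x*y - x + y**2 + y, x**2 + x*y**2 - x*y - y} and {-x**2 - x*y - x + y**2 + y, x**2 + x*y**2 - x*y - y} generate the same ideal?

Since reduced Gröbner bases are canonical representatives of ideals under a given ordering, it suffices to compute and compare them.
Buchberger on the first generating set:
f_1 = -x**2 - x*y - x + y**2 + y, LT = x**2.
f_2 = x**2 + x*y**2 - x*y - y, LT = x**2.

S(f_1,f_2): lcm = x**2. S = -x*y**2 - x*y + x - y**2.
  reduce S modulo (f_1, f_2):
  remainder -x*y**2 - x*y + x - y**2 ≠ 0; add g_3 = -x*y**2 - x*y + x - y**2 to the basis.

S(f_1,g_3): lcm = x**2*y**2. S = -x**2*y + x**2 + x*y**3 - y**4 - y**3.
  reduce S modulo (f_1, f_2, g_3):
  remainder x*y - x - y**4 + y ≠ 0; add g_4 = x*y - x - y**4 + y to the basis.

S(g_3,g_4): lcm = x*y**2. S = -x*y - x + y**5.
  reduce S modulo (f_1, f_2, g_3, g_4):
  remainder x + y**5 - y**4 + y ≠ 0; add g_5 = x + y**5 - y**4 + y to the basis.

S(g_3,g_5): lcm = x*y**2. S = x*y - x - y**7 + y**6 - y**3 + y**2.
  reduce S modulo (f_1, f_2, g_3, g_4, g_5):
  remainder -y**7 + y**6 + y**4 - y**3 + y**2 - y ≠ 0; add g_6 = -y**7 + y**6 + y**4 - y**3 + y**2 - y to the basis.

S(g_4,g_5): lcm = x*y. S = -x - y**6 + y**5 - y**4 - y**2 + y.
  reduce S modulo (f_1, f_2, g_3, g_4, g_5, g_6):
  remainder -y**6 - y**5 + y**4 - y**2 - y ≠ 0; add g_7 = -y**6 - y**5 + y**4 - y**2 - y to the basis.

The other S-polynomials (S(f_2,g_3), S(f_1,g_4), S(f_2,g_4), S(f_1,g_5), S(f_2,g_5), S(f_1,g_6), S(f_2,g_6), S(g_3,g_6), S(g_4,g_6), S(g_5,g_6), S(f_1,g_7), S(f_2,g_7), S(g_3,g_7), S(g_4,g_7), S(g_5,g_7), S(g_6,g_7)) all reduce to 0 modulo the current basis, so we have a Gröbner basis.
Inter-reduce: drop elements whose leading term is divisible by another's, tail-reduce, and make monic.
Reduced Gröbner basis: {x + y**5 - y**4 + y, y**6 + y**5 - y**4 + y**2 + y}.

Buchberger on the second generating set:
h_1 = -x**2 - x*y - x + y**2 + y, LT = x**2.
h_2 = x**2 + x*y**2 - x*y - y, LT = x**2.

S(h_1,h_2): lcm = x**2. S = -x*y**2 - x*y + x - y**2.
  reduce S modulo (h_1, h_2):
  remainder -x*y**2 - x*y + x - y**2 ≠ 0; add k_3 = -x*y**2 - x*y + x - y**2 to the basis.

S(h_1,k_3): lcm = x**2*y**2. S = -x**2*y + x**2 + x*y**3 - y**4 - y**3.
  reduce S modulo (h_1, h_2, k_3):
  remainder x*y - x - y**4 + y ≠ 0; add k_4 = x*y - x - y**4 + y to the basis.

S(k_3,k_4): lcm = x*y**2. S = -x*y - x + y**5.
  reduce S modulo (h_1, h_2, k_3, k_4):
  remainder x + y**5 - y**4 + y ≠ 0; add k_5 = x + y**5 - y**4 + y to the basis.

S(k_3,k_5): lcm = x*y**2. S = x*y - x - y**7 + y**6 - y**3 + y**2.
  reduce S modulo (h_1, h_2, k_3, k_4, k_5):
  remainder -y**7 + y**6 + y**4 - y**3 + y**2 - y ≠ 0; add k_6 = -y**7 + y**6 + y**4 - y**3 + y**2 - y to the basis.

S(k_4,k_5): lcm = x*y. S = -x - y**6 + y**5 - y**4 - y**2 + y.
  reduce S modulo (h_1, h_2, k_3, k_4, k_5, k_6):
  remainder -y**6 - y**5 + y**4 - y**2 - y ≠ 0; add k_7 = -y**6 - y**5 + y**4 - y**2 - y to the basis.

The other S-polynomials (S(h_2,k_3), S(h_1,k_4), S(h_2,k_4), S(h_1,k_5), S(h_2,k_5), S(h_1,k_6), S(h_2,k_6), S(k_3,k_6), S(k_4,k_6), S(k_5,k_6), S(h_1,k_7), S(h_2,k_7), S(k_3,k_7), S(k_4,k_7), S(k_5,k_7), S(k_6,k_7)) all reduce to 0 modulo the current basis, so we have a Gröbner basis.
Inter-reduce: drop elements whose leading term is divisible by another's, tail-reduce, and make monic.
Reduced Gröbner basis: {x + y**5 - y**4 + y, y**6 + y**5 - y**4 + y**2 + y}.

The two bases agree; hence the ideals are identical.
The choice of monomial ordering does not affect the verdict — as long as both bases are computed under the same ordering, their equality decides ideal equality.

Yes, the ideals are equal.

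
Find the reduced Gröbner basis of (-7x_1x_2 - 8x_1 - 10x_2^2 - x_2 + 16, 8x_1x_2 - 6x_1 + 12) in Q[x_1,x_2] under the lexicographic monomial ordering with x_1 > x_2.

G = {x_1 + 40/53x_2^2 + 4/53x_2 - 2, x_2^3 - 13/20x_2^2 - 109/40x_2}

This is the nonlinear analogue of row-reducing a linear system.

f_1 = -7x_1x_2 - 8x_1 - 10x_2^2 - x_2 + 16, LT = x_1x_2.
f_2 = 8x_1x_2 - 6x_1 + 12, LT = x_1x_2.

S(f_1,f_2): lcm = x_1x_2. S = 53/28x_1 + 10/7x_2^2 + 1/7x_2 - 53/14.
  leading term x_1: no divisor's leading term divides it; move 53/28x_1 to the remainder.
  leading term x_2^2: no divisor's leading term divides it; move 10/7x_2^2 to the remainder.
  leading term x_2: no divisor's leading term divides it; move 1/7x_2 to the remainder.
  leading term 1: no divisor's leading term divides it; move -53/14 to the remainder.
  remainder 53/28x_1 + 10/7x_2^2 + 1/7x_2 - 53/14 ≠ 0; add g_3 = 53/28x_1 + 10/7x_2^2 + 1/7x_2 - 53/14 to the basis.

S(f_1,g_3): lcm = x_1x_2. S = 8/7x_1 - 40/53x_2^3 + 502/371x_2^2 + 15/7x_2 - 16/7.
  leading term x_1: subtract (32/53)·g_3 from 8/7x_1 - 40/53x_2^3 + 502/371x_2^2 + 15/7x_2 - 16/7 → -40/53x_2^3 + 26/53x_2^2 + 109/53x_2
  leading term x_2^3: no divisor's leading term divides it; move -40/53x_2^3 to the remainder.
  leading term x_2^2: no divisor's leading term divides it; move 26/53x_2^2 to the remainder.
  leading term x_2: no divisor's leading term divides it; move 109/53x_2 to the remainder.
  remainder -40/53x_2^3 + 26/53x_2^2 + 109/53x_2 ≠ 0; add g_4 = -40/53x_2^3 + 26/53x_2^2 + 109/53x_2 to the basis.

The other S-polynomials (S(f_2,g_3), S(f_1,g_4), S(f_2,g_4), S(g_3,g_4)) all reduce to 0 modulo the current basis, so we have a Gröbner basis.
Inter-reduce: drop elements whose leading term is divisible by another's, tail-reduce, and make monic.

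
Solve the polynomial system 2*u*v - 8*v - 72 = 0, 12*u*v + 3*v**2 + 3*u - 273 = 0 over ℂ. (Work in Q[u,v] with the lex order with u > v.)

{(-5, -4), (-20 + 12*sqrt(3), -6 - 3*sqrt(3)), (-12*sqrt(3) - 20, -6 + 3*sqrt(3))}

Compute a lex Gröbner basis by Buchberger's algorithm.
f_1 = 2*u*v - 8*v - 72, LT = u*v.
f_2 = 12*u*v + 3*u + 3*v**2 - 273, LT = u*v.

S(f_1,f_2): lcm = u*v. S = -1/4*u - 1/4*v**2 - 4*v - 53/4.
  leading term u: no divisor's leading term divides it; move -1/4*u to the remainder.
  leading term v**2: no divisor's leading term divides it; move -1/4*v**2 to the remainder.
  leading term v: no divisor's leading term divides it; move -4*v to the remainder.
  leading term 1: no divisor's leading term divides it; move -53/4 to the remainder.
  remainder -1/4*u - 1/4*v**2 - 4*v - 53/4 ≠ 0; add h_3 = -1/4*u - 1/4*v**2 - 4*v - 53/4 to the basis.

S(f_1,h_3): lcm = u*v. S = -v**3 - 16*v**2 - 57*v - 36.
  leading term v**3: no divisor's leading term divides it; move -v**3 to the remainder.
  leading term v**2: no divisor's leading term divides it; move -16*v**2 to the remainder.
  leading term v: no divisor's leading term divides it; move -57*v to the remainder.
  leading term 1: no divisor's leading term divides it; move -36 to the remainder.
  remainder -v**3 - 16*v**2 - 57*v - 36 ≠ 0; add h_4 = -v**3 - 16*v**2 - 57*v - 36 to the basis.

S(f_2,h_3): lcm = u*v. S = 1/4*u - v**3 - 63/4*v**2 - 53*v - 91/4.
  leading term u: subtract (-1)·h_3 from 1/4*u - v**3 - 63/4*v**2 - 53*v - 91/4 → -v**3 - 16*v**2 - 57*v - 36
  leading term v**3: subtract (1)·h_4 from -v**3 - 16*v**2 - 57*v - 36 → 0
  remainder 0.

S(f_1,h_4): lcm = u*v**3. S = -16*u*v**2 - 57*u*v - 36*u - 4*v**3 - 36*v**2.
  leading term u*v**2: subtract (-8*v)·f_1 from -16*u*v**2 - 57*u*v - 36*u - 4*v**3 - 36*v**2 → -57*u*v - 36*u - 4*v**3 - 100*v**2 - 576*v
  leading term u*v: subtract (-57/2)·f_1 from -57*u*v - 36*u - 4*v**3 - 100*v**2 - 576*v → -36*u - 4*v**3 - 100*v**2 - 804*v - 2052
  leading term u: subtract (144)·h_3 from -36*u - 4*v**3 - 100*v**2 - 804*v - 2052 → -4*v**3 - 64*v**2 - 228*v - 144
  leading term v**3: subtract (4)·h_4 from -4*v**3 - 64*v**2 - 228*v - 144 → 0
  remainder 0.

S(f_2,h_4): lcm = u*v**3. S = -63/4*u*v**2 - 57*u*v - 36*u + 1/4*v**4 - 91/4*v**2.
  leading term u*v**2: subtract (-63/8*v)·f_1 from -63/4*u*v**2 - 57*u*v - 36*u + 1/4*v**4 - 91/4*v**2 → -57*u*v - 36*u + 1/4*v**4 - 343/4*v**2 - 567*v
  leading term u*v: subtract (-57/2)·f_1 from -57*u*v - 36*u + 1/4*v**4 - 343/4*v**2 - 567*v → -36*u + 1/4*v**4 - 343/4*v**2 - 795*v - 2052
  leading term u: subtract (144)·h_3 from -36*u + 1/4*v**4 - 343/4*v**2 - 795*v - 2052 → 1/4*v**4 - 199/4*v**2 - 219*v - 144
  leading term v**4: subtract (-1/4*v)·h_4 from 1/4*v**4 - 199/4*v**2 - 219*v - 144 → -4*v**3 - 64*v**2 - 228*v - 144
  leading term v**3: subtract (4)·h_4 from -4*v**3 - 64*v**2 - 228*v - 144 → 0
  remainder 0.

S(h_3,h_4): leading monomials are coprime, so the S-polynomial reduces to 0 (Buchberger's first criterion).
Every S-polynomial of the final basis reduces to 0, so we have a Gröbner basis.
Inter-reduce: drop elements whose leading term is divisible by another's, tail-reduce, and make monic.
Reduced Gröbner basis: {u + v**2 + 16*v + 53, v**3 + 16*v**2 + 57*v + 36}.

Elimination: the polynomial v**3 + 16*v**2 + 57*v + 36 lies in the elimination ideal for v, so v ∈ {-4, -6 - 3*sqrt(3), -6 + 3*sqrt(3)}. For each such v, the remaining basis elements (now univariate) give the rest of the solution.
  v = -4: the earlier basis element becomes u + 5 = 0, giving u = -5 — point (-5, -4).
  v = -6 - 3*sqrt(3): the earlier basis element becomes u - 12*sqrt(3) + 20 = 0, giving u = -20 + 12*sqrt(3) — point (-20 + 12*sqrt(3), -6 - 3*sqrt(3)).
  v = -6 + 3*sqrt(3): the earlier basis element becomes u + 20 + 12*sqrt(3) = 0, giving u = -12*sqrt(3) - 20 — point (-12*sqrt(3) - 20, -6 + 3*sqrt(3)).
Each listed point satisfies every original equation (direct substitution).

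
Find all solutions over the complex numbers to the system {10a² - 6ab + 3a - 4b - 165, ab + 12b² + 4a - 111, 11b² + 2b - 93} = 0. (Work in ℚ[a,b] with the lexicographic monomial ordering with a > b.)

{(3, -3)}

Compute a lex Gröbner basis by Buchberger's algorithm.
f_1 = 10a² - 6ab + 3a - 4b - 165, LT = a².
f_2 = ab + 4a + 12b² - 111, LT = ab.
f_3 = 11b² + 2b - 93, LT = b².

S(f_1,f_2): lcm = a²b. S = -4a² - 63/5ab² + 3/10ab + 111a - ⅖b² - 33/2b.
  leading term a²: subtract (-⅖)·f_1 from -4a² - 63/5ab² + 3/10ab + 111a - ⅖b² - 33/2b → -63/5ab² - 21/10ab + 561/5a - ⅖b² - 181/10b - 66
  leading term ab²: subtract (-63/5b)·f_2 from -63/5ab² - 21/10ab + 561/5a - ⅖b² - 181/10b - 66 → 483/10ab + 561/5a + 756/5b³ - ⅖b² - 14167/10b - 66
  leading term ab: subtract (483/10)·f_2 from 483/10ab + 561/5a + 756/5b³ - ⅖b² - 14167/10b - 66 → -81a + 756/5b³ - 580b² - 14167/10b + 52953/10
  leading term a: no divisor's leading term divides it; move -81a to the remainder.
  leading term b³: subtract (756/55b)·f_3 from 756/5b³ - 580b² - 14167/10b + 52953/10 → -33412/55b² - 15221/110b + 52953/10
  leading term b²: subtract (-33412/605)·f_3 from -33412/55b² - 15221/110b + 52953/10 → -33783/1210b + 192681/1210
  leading term b: no divisor's leading term divides it; move -33783/1210b to the remainder.
  leading term 1: no divisor's leading term divides it; move 192681/1210 to the remainder.
  remainder -81a - 33783/1210b + 192681/1210 ≠ 0; add h_4 = -81a - 33783/1210b + 192681/1210 to the basis.

S(f_2,f_3): lcm = ab². S = 42/11ab + 93/11a + 12b³ - 111b.
  leading term ab: subtract (42/11)·f_2 from 42/11ab + 93/11a + 12b³ - 111b → -75/11a + 12b³ - 504/11b² - 111b + 4662/11
  leading term a: subtract (25/297)·h_4 from -75/11a + 12b³ - 504/11b² - 111b + 4662/11 → 12b³ - 504/11b² - 2603033/23958b + 3277567/7986
  leading term b³: subtract (12/11b)·f_3 from 12b³ - 504/11b² - 2603033/23958b + 3277567/7986 → -48b² - 172385/23958b + 3277567/7986
  leading term b²: subtract (-48/11)·f_3 from -48b² - 172385/23958b + 3277567/7986 → 36703/23958b + 36703/7986
  leading term b: no divisor's leading term divides it; move 36703/23958b to the remainder.
  leading term 1: no divisor's leading term divides it; move 36703/7986 to the remainder.
  remainder 36703/23958b + 36703/7986 ≠ 0; add h_5 = 36703/23958b + 36703/7986 to the basis.

The other S-polynomials (S(f_1,f_3), S(f_1,h_4), S(f_2,h_4), S(f_3,h_4), S(f_1,h_5), S(f_2,h_5), S(f_3,h_5), S(h_4,h_5)) all reduce to 0 modulo the current basis, so we have a Gröbner basis.
Inter-reduce: drop elements whose leading term is divisible by another's, tail-reduce, and make monic.
Reduced Gröbner basis: {a - 3, b + 3}.

The lex basis is triangular: the last element involves only b. Solving b + 3 = 0 gives b ∈ {-3}; substituting each value into the earlier elements determines the remaining variables.
  b = -3: the earlier basis element becomes a - 3 = 0, giving a = 3 — point (3, -3).
Substituting each solution back into the original system confirms all equations vanish.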